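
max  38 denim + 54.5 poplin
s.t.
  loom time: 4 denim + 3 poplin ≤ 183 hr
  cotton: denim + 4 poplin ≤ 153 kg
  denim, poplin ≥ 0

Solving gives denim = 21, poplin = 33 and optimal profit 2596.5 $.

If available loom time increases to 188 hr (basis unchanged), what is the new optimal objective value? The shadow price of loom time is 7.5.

2634

Δb = 5, so new z* = 2596.5 + (7.5)·(5) = 2596.5 + 37.5 = 2634.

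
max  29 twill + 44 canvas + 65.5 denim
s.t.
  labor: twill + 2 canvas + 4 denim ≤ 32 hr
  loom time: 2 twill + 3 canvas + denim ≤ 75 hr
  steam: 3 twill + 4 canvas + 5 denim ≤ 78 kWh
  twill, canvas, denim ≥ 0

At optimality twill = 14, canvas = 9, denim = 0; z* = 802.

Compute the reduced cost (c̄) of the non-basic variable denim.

-1.5

Binding: labor and steam. Non-binding: loom time (20 unused).
By complementary slackness, y = 0 for the non-binding constraint.
From A_Bᵀ y = c: 1·y_labor + 3·y_steam = 29; 2·y_labor + 4·y_steam = 44.
Solving: y_labor = 8, y_steam = 7.
Reduced cost of denim: c₃ − yᵀa₃ = 65.5 − (8·4 + 7·5) = 65.5 − 67 = -1.5.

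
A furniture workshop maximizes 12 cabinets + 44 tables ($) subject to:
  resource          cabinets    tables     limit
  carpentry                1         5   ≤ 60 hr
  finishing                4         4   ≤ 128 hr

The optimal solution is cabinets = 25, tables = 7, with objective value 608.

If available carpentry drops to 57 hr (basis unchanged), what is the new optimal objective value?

Check each constraint at x*: carpentry 60/60 (tight); finishing 128/128 (tight).
Dual feasibility on the basic columns requires 1·y_carpentry + 4·y_finishing = 12, 5·y_carpentry + 4·y_finishing = 44.
This yields shadow prices y_carpentry = 8, y_finishing = 1.
Δz = y_carpentry·Δb = 8 × (-3) = -24, so new z* = 608 − 24 = 584.

584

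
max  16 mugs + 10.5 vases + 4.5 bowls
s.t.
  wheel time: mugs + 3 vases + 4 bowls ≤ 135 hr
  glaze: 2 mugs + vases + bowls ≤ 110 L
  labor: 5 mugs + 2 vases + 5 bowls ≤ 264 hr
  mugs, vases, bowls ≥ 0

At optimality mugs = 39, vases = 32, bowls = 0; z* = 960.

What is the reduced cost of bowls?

-7

Check each constraint at x*: wheel time 135/135 (tight); glaze 110/110 (tight); labor 259/264 (slack 5).
Since labor is not tight, its dual is 0.
From A_Bᵀ y = c: 1·y_wheel time + 2·y_glaze = 16; 3·y_wheel time + 1·y_glaze = 10.5.
Solving: y_wheel time = 1, y_glaze = 7.5.
Reduced cost of bowls: c₃ − yᵀa₃ = 4.5 − (1·4 + 7.5·1) = 4.5 − 11.5 = -7.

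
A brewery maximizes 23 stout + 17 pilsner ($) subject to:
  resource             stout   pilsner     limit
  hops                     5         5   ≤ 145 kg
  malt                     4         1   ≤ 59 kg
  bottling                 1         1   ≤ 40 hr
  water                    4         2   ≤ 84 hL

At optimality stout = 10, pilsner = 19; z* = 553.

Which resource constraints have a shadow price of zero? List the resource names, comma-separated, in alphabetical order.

bottling, water

hops: 145/145 (binding)
malt: 59/59 (binding)
bottling: 29/40 (slack 11)
water: 78/84 (slack 6)
By complementary slackness, a constraint with positive slack has shadow price 0 → bottling, water.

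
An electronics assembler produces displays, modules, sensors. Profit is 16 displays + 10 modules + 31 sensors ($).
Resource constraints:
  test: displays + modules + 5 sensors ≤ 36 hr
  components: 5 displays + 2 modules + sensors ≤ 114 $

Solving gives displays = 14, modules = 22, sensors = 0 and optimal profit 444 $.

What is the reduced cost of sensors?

At the optimum: test uses 36 of 36 (binding); components uses 114 of 114 (binding).
From A_Bᵀ y = c: 1·y_test + 5·y_components = 16; 1·y_test + 2·y_components = 10.
This yields shadow prices y_test = 6, y_components = 2.
Reduced cost of sensors: c₃ − yᵀa₃ = 31 − (6·5 + 2·1) = 31 − 32 = -1.

-1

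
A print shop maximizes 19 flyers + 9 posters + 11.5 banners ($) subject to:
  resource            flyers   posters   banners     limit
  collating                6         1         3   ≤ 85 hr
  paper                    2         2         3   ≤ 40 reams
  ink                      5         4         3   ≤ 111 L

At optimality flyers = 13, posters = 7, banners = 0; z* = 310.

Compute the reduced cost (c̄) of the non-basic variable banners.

At the optimum: collating uses 85 of 85 (binding); paper uses 40 of 40 (binding); ink uses 93 of 111 (slack = 18).
Slack constraints have shadow price 0 (complementary slackness).
From A_Bᵀ y = c: 6·y_collating + 2·y_paper = 19; 1·y_collating + 2·y_paper = 9.
Solving: y_collating = 2, y_paper = 3.5.
Reduced cost of banners: c₃ − yᵀa₃ = 11.5 − (2·3 + 3.5·3) = 11.5 − 16.5 = -5.

-5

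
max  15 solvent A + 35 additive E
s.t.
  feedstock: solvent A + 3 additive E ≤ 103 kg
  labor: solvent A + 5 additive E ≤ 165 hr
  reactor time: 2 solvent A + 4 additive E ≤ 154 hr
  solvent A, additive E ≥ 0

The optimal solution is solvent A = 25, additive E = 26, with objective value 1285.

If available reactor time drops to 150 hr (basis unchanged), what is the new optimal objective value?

Binding: feedstock and reactor time. Non-binding: labor (10 unused).
By complementary slackness, y = 0 for the non-binding constraint.
From A_Bᵀ y = c: 1·y_feedstock + 2·y_reactor time = 15; 3·y_feedstock + 4·y_reactor time = 35.
This yields shadow prices y_feedstock = 5, y_reactor time = 5.
Δz = y_reactor time·Δb = 5 × (-4) = -20, so new z* = 1285 − 20 = 1265.

1265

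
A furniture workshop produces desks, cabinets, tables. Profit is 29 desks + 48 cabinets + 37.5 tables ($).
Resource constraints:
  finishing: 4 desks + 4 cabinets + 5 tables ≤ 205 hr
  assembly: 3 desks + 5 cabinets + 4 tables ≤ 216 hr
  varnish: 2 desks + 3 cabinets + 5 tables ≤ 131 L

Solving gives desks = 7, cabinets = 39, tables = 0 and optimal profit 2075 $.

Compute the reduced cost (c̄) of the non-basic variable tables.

Binding: assembly and varnish. Non-binding: finishing (21 unused).
Since finishing is not tight, its dual is 0.
From A_Bᵀ y = c: 3·y_assembly + 2·y_varnish = 29; 5·y_assembly + 3·y_varnish = 48.
Solving: y_assembly = 9, y_varnish = 1.
Reduced cost of tables: c₃ − yᵀa₃ = 37.5 − (9·4 + 1·5) = 37.5 − 41 = -3.5.

-3.5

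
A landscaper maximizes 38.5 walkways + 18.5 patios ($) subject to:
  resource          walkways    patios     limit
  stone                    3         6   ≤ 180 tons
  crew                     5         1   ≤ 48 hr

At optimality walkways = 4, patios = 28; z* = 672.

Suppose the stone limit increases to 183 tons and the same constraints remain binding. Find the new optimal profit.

678

Check each constraint at x*: stone 180/180 (tight); crew 48/48 (tight).
Dual feasibility on the basic columns requires 3·y_stone + 5·y_crew = 38.5, 6·y_stone + 1·y_crew = 18.5.
→ y_stone = 2 and y_crew = 6.5.
Δz = y_stone·Δb = 2 × (3) = 6, so new z* = 672 + 6 = 678.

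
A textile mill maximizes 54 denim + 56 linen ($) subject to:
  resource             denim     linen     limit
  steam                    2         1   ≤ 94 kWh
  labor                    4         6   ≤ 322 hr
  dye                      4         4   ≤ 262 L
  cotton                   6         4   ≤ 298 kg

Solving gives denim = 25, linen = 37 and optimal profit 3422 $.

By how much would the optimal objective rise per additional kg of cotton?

Binding: labor and cotton. Non-binding: steam (7 unused), dye (14 unused).
Slack constraints have shadow price 0 (complementary slackness).
Dual feasibility on the basic columns requires 4·y_labor + 6·y_cotton = 54, 6·y_labor + 4·y_cotton = 56.
This yields shadow prices y_labor = 6, y_cotton = 5.
Shadow price of cotton = 5.

5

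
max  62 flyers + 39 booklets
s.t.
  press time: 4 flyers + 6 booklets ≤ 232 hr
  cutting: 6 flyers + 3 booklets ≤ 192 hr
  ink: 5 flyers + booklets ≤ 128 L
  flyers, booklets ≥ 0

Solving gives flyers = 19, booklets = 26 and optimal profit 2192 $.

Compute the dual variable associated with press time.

2

Check each constraint at x*: press time 232/232 (tight); cutting 192/192 (tight); ink 121/128 (slack 7).
By complementary slackness, y = 0 for the non-binding constraint.
From A_Bᵀ y = c: 4·y_press time + 6·y_cutting = 62; 6·y_press time + 3·y_cutting = 39.
Solving: y_press time = 2, y_cutting = 9.
Shadow price of press time = 2.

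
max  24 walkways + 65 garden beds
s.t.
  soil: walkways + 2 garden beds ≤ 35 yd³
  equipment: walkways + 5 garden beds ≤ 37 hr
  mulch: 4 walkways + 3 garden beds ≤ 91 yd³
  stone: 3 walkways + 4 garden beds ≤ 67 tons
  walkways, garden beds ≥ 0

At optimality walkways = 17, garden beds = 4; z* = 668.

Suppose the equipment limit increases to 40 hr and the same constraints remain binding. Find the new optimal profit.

At the optimum: soil uses 25 of 35 (slack = 10); equipment uses 37 of 37 (binding); mulch uses 80 of 91 (slack = 11); stone uses 67 of 67 (binding).
Since soil, mulch are not tight, their duals are 0.
The binding rows give the dual system: 1·y_equipment + 3·y_stone = 24 and 5·y_equipment + 4·y_stone = 65.
Solving: y_equipment = 9, y_stone = 5.
Δz = y_equipment·Δb = 9 × (3) = 27, so new z* = 668 + 27 = 695.

695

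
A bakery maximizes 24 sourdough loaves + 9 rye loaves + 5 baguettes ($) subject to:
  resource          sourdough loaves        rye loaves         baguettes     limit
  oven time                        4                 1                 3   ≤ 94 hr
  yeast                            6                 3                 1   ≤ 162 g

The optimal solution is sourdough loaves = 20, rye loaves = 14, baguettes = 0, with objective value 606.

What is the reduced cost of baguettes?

At the optimum: oven time uses 94 of 94 (binding); yeast uses 162 of 162 (binding).
From A_Bᵀ y = c: 4·y_oven time + 6·y_yeast = 24; 1·y_oven time + 3·y_yeast = 9.
This yields shadow prices y_oven time = 3, y_yeast = 2.
Reduced cost of baguettes: c₃ − yᵀa₃ = 5 − (3·3 + 2·1) = 5 − 11 = -6.

-6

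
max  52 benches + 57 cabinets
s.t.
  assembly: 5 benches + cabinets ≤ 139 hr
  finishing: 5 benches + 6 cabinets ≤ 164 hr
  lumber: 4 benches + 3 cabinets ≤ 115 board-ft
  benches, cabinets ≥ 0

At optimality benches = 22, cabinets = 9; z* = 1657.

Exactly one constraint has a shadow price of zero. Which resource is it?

assembly: 119/139 (slack 20)
finishing: 164/164 (binding)
lumber: 115/115 (binding)
By complementary slackness, a constraint with positive slack has shadow price 0 → assembly.

assembly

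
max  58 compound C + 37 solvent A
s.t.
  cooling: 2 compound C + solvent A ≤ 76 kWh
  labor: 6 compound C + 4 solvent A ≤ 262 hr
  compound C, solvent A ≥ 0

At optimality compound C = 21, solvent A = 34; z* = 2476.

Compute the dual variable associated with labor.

8

Both cooling and labor are binding at x*.
Dual feasibility on the basic columns requires 2·y_cooling + 6·y_labor = 58, 1·y_cooling + 4·y_labor = 37.
→ y_cooling = 5 and y_labor = 8.
Shadow price of labor = 8.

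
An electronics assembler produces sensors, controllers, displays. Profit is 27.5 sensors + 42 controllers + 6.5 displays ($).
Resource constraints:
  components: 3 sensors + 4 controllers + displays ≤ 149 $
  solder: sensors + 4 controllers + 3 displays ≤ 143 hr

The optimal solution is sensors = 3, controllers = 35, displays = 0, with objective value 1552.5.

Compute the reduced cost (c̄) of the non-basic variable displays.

-8

At the optimum: components uses 149 of 149 (binding); solder uses 143 of 143 (binding).
From A_Bᵀ y = c: 3·y_components + 1·y_solder = 27.5; 4·y_components + 4·y_solder = 42.
Solving: y_components = 8.5, y_solder = 2.
Reduced cost of displays: c₃ − yᵀa₃ = 6.5 − (8.5·1 + 2·3) = 6.5 − 14.5 = -8.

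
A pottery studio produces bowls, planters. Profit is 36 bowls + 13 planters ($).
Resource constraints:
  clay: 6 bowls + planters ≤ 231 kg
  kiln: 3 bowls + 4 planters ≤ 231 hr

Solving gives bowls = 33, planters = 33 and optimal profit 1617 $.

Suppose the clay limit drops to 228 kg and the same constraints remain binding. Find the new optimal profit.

1602

Both clay and kiln are binding at x*.
The binding rows give the dual system: 6·y_clay + 3·y_kiln = 36 and 1·y_clay + 4·y_kiln = 13.
Solving: y_clay = 5, y_kiln = 2.
Δz = y_clay·Δb = 5 × (-3) = -15, so new z* = 1617 − 15 = 1602.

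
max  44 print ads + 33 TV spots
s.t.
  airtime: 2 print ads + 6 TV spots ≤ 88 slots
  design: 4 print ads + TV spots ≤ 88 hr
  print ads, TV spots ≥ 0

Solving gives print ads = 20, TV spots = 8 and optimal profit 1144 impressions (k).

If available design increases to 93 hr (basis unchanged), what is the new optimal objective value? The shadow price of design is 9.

1189

Δb = 5, so new z* = 1144 + (9)·(5) = 1144 + 45 = 1189.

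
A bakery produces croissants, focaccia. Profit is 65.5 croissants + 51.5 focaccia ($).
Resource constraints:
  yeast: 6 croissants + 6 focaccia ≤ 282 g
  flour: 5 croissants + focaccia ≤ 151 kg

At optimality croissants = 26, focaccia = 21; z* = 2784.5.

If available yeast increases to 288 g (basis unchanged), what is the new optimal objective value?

Check each constraint at x*: yeast 282/282 (tight); flour 151/151 (tight).
Dual feasibility on the basic columns requires 6·y_yeast + 5·y_flour = 65.5, 6·y_yeast + 1·y_flour = 51.5.
Solving: y_yeast = 8, y_flour = 3.5.
Δz = y_yeast·Δb = 8 × (6) = 48, so new z* = 2784.5 + 48 = 2832.5.

2832.5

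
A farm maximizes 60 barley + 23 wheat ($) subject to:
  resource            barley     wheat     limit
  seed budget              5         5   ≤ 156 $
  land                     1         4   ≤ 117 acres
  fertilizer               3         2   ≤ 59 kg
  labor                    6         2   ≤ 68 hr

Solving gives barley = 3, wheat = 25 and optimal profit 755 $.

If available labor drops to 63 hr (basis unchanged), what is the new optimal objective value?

712.5

At the optimum: seed budget uses 140 of 156 (slack = 16); land uses 103 of 117 (slack = 14); fertilizer uses 59 of 59 (binding); labor uses 68 of 68 (binding).
Slack constraints have shadow price 0 (complementary slackness).
The binding rows give the dual system: 3·y_fertilizer + 6·y_labor = 60 and 2·y_fertilizer + 2·y_labor = 23.
This yields shadow prices y_fertilizer = 3, y_labor = 8.5.
Δz = y_labor·Δb = 8.5 × (-5) = -42.5, so new z* = 755 − 42.5 = 712.5.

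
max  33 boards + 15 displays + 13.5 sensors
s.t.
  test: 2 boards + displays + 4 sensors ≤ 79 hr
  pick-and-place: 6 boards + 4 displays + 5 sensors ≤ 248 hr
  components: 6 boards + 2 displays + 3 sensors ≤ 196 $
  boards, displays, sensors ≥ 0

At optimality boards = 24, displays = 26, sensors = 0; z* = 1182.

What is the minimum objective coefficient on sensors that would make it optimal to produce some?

20.5

Binding: pick-and-place and components. Non-binding: test (5 unused).
Since test is not tight, its dual is 0.
Dual feasibility on the basic columns requires 6·y_pick-and-place + 6·y_components = 33, 4·y_pick-and-place + 2·y_components = 15.
→ y_pick-and-place = 2 and y_components = 3.5.
sensors enters the basis when its profit ≥ yᵀa₃ = 2·5 + 3.5·3 = 20.5.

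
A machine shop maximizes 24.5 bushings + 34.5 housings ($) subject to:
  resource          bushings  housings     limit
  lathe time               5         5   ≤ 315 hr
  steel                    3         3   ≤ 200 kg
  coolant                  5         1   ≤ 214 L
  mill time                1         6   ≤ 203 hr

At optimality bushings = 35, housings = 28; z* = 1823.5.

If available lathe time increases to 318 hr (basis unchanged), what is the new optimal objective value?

1837

Check each constraint at x*: lathe time 315/315 (tight); steel 189/200 (slack 11); coolant 203/214 (slack 11); mill time 203/203 (tight).
Since steel, coolant are not tight, their duals are 0.
The binding rows give the dual system: 5·y_lathe time + 1·y_mill time = 24.5 and 5·y_lathe time + 6·y_mill time = 34.5.
This yields shadow prices y_lathe time = 4.5, y_mill time = 2.
Δz = y_lathe time·Δb = 4.5 × (3) = 13.5, so new z* = 1823.5 + 13.5 = 1837.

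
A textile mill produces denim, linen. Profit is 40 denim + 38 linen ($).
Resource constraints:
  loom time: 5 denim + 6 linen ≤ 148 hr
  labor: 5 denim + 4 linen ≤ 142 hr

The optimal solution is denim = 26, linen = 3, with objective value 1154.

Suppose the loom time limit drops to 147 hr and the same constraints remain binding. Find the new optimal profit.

1151

Check each constraint at x*: loom time 148/148 (tight); labor 142/142 (tight).
The binding rows give the dual system: 5·y_loom time + 5·y_labor = 40 and 6·y_loom time + 4·y_labor = 38.
Solving: y_loom time = 3, y_labor = 5.
Δz = y_loom time·Δb = 3 × (-1) = -3, so new z* = 1154 − 3 = 1151.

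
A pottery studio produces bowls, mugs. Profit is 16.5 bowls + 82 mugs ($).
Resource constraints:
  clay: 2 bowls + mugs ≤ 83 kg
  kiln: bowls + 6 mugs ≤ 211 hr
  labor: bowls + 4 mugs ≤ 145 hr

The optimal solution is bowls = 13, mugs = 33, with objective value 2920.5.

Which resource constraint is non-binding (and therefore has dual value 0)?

clay: 59/83 (slack 24)
kiln: 211/211 (binding)
labor: 145/145 (binding)
By complementary slackness, a constraint with positive slack has shadow price 0 → clay.

clay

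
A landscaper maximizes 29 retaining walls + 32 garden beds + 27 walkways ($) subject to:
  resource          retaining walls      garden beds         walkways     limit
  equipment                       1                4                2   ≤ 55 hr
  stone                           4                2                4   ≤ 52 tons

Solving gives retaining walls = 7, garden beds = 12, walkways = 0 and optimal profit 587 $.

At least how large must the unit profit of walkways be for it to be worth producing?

Check each constraint at x*: equipment 55/55 (tight); stone 52/52 (tight).
The binding rows give the dual system: 1·y_equipment + 4·y_stone = 29 and 4·y_equipment + 2·y_stone = 32.
This yields shadow prices y_equipment = 5, y_stone = 6.
walkways enters the basis when its profit ≥ yᵀa₃ = 5·2 + 6·4 = 34.

34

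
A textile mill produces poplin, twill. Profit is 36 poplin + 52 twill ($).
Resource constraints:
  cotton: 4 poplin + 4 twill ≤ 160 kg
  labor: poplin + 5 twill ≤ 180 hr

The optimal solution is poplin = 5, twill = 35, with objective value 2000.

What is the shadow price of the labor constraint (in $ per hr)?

4

At the optimum: cotton uses 160 of 160 (binding); labor uses 180 of 180 (binding).
The binding rows give the dual system: 4·y_cotton + 1·y_labor = 36 and 4·y_cotton + 5·y_labor = 52.
Solving: y_cotton = 8, y_labor = 4.
Shadow price of labor = 4.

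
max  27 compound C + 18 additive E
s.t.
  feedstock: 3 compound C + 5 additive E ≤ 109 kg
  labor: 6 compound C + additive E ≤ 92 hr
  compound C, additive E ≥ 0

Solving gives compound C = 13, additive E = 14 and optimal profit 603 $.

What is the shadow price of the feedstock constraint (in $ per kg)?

At the optimum: feedstock uses 109 of 109 (binding); labor uses 92 of 92 (binding).
Dual feasibility on the basic columns requires 3·y_feedstock + 6·y_labor = 27, 5·y_feedstock + 1·y_labor = 18.
Solving: y_feedstock = 3, y_labor = 3.
Shadow price of feedstock = 3.

3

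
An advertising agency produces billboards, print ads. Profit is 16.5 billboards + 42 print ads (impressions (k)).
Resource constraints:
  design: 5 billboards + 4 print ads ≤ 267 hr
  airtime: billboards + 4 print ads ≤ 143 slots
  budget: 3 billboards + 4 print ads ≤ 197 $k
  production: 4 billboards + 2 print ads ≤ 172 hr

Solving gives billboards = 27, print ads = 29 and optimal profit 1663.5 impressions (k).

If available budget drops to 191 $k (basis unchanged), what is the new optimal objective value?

1645.5

At the optimum: design uses 251 of 267 (slack = 16); airtime uses 143 of 143 (binding); budget uses 197 of 197 (binding); production uses 166 of 172 (slack = 6).
Slack constraints have shadow price 0 (complementary slackness).
From A_Bᵀ y = c: 1·y_airtime + 3·y_budget = 16.5; 4·y_airtime + 4·y_budget = 42.
→ y_airtime = 7.5 and y_budget = 3.
Δz = y_budget·Δb = 3 × (-6) = -18, so new z* = 1663.5 − 18 = 1645.5.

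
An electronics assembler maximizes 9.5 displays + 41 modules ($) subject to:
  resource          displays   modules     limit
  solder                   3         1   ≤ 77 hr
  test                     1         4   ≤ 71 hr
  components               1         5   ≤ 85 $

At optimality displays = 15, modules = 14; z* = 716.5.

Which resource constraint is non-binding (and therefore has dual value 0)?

solder: 59/77 (slack 18)
test: 71/71 (binding)
components: 85/85 (binding)
By complementary slackness, a constraint with positive slack has shadow price 0 → solder.

solder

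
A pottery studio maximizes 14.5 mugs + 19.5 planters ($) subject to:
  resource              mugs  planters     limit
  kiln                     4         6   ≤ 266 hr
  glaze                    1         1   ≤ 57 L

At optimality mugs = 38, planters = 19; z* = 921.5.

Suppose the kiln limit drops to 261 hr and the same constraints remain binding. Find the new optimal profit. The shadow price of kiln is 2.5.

Δb = -5, so new z* = 921.5 + (2.5)·(-5) = 921.5 − 12.5 = 909.

909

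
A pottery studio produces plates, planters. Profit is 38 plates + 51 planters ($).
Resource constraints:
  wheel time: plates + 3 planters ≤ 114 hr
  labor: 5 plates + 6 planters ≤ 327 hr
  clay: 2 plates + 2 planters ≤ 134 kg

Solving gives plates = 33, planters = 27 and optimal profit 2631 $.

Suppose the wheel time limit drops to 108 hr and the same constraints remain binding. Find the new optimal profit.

2613

Check each constraint at x*: wheel time 114/114 (tight); labor 327/327 (tight); clay 120/134 (slack 14).
By complementary slackness, y = 0 for the non-binding constraint.
The binding rows give the dual system: 1·y_wheel time + 5·y_labor = 38 and 3·y_wheel time + 6·y_labor = 51.
This yields shadow prices y_wheel time = 3, y_labor = 7.
Δz = y_wheel time·Δb = 3 × (-6) = -18, so new z* = 2631 − 18 = 2613.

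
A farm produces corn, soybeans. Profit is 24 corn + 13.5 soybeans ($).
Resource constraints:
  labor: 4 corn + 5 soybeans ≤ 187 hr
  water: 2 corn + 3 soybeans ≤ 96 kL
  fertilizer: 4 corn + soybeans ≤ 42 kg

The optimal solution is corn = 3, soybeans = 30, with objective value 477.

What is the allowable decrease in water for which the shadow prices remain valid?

Binding constraints: water, fertilizer. The basis is B = [[2,3],[4,1]] with det -10.
Per unit decrease in water, x* moves by d = (0.1, -0.4).
The basis stays optimal until soybeans reaches 0; allowable decrease = 75 kL.

75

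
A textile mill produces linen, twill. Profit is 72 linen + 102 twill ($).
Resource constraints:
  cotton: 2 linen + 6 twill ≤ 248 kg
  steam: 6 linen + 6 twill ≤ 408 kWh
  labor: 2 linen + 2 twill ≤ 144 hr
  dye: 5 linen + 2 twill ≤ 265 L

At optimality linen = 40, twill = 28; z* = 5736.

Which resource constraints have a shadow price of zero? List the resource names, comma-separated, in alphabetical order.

cotton: 248/248 (binding)
steam: 408/408 (binding)
labor: 136/144 (slack 8)
dye: 256/265 (slack 9)
By complementary slackness, a constraint with positive slack has shadow price 0 → dye, labor.

dye, labor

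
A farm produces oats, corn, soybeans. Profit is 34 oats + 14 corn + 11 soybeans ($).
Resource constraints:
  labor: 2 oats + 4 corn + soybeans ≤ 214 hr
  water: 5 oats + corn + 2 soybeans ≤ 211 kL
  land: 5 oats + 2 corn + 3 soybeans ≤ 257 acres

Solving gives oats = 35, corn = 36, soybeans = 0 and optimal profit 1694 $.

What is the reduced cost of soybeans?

At the optimum: labor uses 214 of 214 (binding); water uses 211 of 211 (binding); land uses 247 of 257 (slack = 10).
Since land is not tight, its dual is 0.
From A_Bᵀ y = c: 2·y_labor + 5·y_water = 34; 4·y_labor + 1·y_water = 14.
→ y_labor = 2 and y_water = 6.
Reduced cost of soybeans: c₃ − yᵀa₃ = 11 − (2·1 + 6·2) = 11 − 14 = -3.

-3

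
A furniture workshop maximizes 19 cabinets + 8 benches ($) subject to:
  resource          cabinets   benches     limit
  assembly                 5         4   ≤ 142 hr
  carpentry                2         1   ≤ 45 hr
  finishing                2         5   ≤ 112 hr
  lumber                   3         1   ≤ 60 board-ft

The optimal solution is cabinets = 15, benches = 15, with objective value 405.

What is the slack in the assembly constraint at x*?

7

assembly used = 5·15 + 4·15 = 135; slack = 142 − 135 = 7.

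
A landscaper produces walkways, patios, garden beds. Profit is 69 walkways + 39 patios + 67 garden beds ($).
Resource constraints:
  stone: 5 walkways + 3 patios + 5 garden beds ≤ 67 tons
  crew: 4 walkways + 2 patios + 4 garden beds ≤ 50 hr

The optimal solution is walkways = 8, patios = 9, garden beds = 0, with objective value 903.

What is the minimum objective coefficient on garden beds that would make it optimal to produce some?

Both stone and crew are binding at x*.
From A_Bᵀ y = c: 5·y_stone + 4·y_crew = 69; 3·y_stone + 2·y_crew = 39.
→ y_stone = 9 and y_crew = 6.
garden beds enters the basis when its profit ≥ yᵀa₃ = 9·5 + 6·4 = 69.

69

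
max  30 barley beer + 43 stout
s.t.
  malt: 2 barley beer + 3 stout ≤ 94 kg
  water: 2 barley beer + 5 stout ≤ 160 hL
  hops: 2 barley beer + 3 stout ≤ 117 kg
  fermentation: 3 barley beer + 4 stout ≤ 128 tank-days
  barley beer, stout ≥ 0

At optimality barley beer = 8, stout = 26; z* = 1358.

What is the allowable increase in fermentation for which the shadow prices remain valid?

Binding constraints: malt, fermentation. The basis is B = [[2,3],[3,4]] with det -1.
Per unit increase in fermentation, x* moves by d = (3, -2).
The basis stays optimal until stout reaches 0; allowable increase = 13 tank-days.

13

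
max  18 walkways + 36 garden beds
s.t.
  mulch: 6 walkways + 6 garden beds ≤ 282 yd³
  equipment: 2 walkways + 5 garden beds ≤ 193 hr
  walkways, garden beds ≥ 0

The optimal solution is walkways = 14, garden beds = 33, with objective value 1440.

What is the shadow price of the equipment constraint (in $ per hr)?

Both mulch and equipment are binding at x*.
From A_Bᵀ y = c: 6·y_mulch + 2·y_equipment = 18; 6·y_mulch + 5·y_equipment = 36.
Solving: y_mulch = 1, y_equipment = 6.
Shadow price of equipment = 6.

6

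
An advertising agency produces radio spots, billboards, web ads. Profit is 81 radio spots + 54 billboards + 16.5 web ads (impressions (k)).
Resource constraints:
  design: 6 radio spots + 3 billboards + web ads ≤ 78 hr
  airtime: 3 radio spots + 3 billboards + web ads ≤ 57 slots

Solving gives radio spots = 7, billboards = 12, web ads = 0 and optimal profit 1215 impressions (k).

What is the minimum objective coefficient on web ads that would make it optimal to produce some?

Both design and airtime are binding at x*.
Dual feasibility on the basic columns requires 6·y_design + 3·y_airtime = 81, 3·y_design + 3·y_airtime = 54.
This yields shadow prices y_design = 9, y_airtime = 9.
web ads enters the basis when its profit ≥ yᵀa₃ = 9·1 + 9·1 = 18.

18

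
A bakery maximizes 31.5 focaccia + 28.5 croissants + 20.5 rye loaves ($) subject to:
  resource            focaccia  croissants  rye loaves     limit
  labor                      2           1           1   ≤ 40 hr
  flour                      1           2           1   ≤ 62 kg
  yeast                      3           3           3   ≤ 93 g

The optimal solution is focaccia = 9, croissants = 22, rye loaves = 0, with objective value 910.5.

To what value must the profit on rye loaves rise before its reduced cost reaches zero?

28.5

Check each constraint at x*: labor 40/40 (tight); flour 53/62 (slack 9); yeast 93/93 (tight).
Since flour is not tight, its dual is 0.
Dual feasibility on the basic columns requires 2·y_labor + 3·y_yeast = 31.5, 1·y_labor + 3·y_yeast = 28.5.
Solving: y_labor = 3, y_yeast = 8.5.
rye loaves enters the basis when its profit ≥ yᵀa₃ = 3·1 + 8.5·3 = 28.5.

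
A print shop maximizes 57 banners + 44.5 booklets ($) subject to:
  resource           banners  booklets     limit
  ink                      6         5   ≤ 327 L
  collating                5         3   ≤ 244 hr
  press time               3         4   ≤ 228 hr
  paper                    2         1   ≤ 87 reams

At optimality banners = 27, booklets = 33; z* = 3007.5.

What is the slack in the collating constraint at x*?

collating used = 5·27 + 3·33 = 234; slack = 244 − 234 = 10.

10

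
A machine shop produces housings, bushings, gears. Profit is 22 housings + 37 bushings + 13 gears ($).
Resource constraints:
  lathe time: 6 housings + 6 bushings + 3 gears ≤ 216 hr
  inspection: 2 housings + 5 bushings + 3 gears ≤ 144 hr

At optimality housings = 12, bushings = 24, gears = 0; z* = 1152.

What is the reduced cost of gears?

-8

Check each constraint at x*: lathe time 216/216 (tight); inspection 144/144 (tight).
From A_Bᵀ y = c: 6·y_lathe time + 2·y_inspection = 22; 6·y_lathe time + 5·y_inspection = 37.
Solving: y_lathe time = 2, y_inspection = 5.
Reduced cost of gears: c₃ − yᵀa₃ = 13 − (2·3 + 5·3) = 13 − 21 = -8.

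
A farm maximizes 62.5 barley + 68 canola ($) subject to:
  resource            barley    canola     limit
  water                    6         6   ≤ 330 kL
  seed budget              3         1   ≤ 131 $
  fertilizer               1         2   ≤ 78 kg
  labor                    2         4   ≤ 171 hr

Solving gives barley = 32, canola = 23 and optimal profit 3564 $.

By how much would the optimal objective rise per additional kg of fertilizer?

At the optimum: water uses 330 of 330 (binding); seed budget uses 119 of 131 (slack = 12); fertilizer uses 78 of 78 (binding); labor uses 156 of 171 (slack = 15).
By complementary slackness, y = 0 for the non-binding constraints.
From A_Bᵀ y = c: 6·y_water + 1·y_fertilizer = 62.5; 6·y_water + 2·y_fertilizer = 68.
This yields shadow prices y_water = 9.5, y_fertilizer = 5.5.
Shadow price of fertilizer = 5.5.

5.5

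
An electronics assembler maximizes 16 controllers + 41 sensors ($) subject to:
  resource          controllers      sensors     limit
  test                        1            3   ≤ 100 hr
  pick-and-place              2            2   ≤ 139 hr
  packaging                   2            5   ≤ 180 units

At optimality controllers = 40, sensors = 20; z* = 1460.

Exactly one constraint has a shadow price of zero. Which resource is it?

test: 100/100 (binding)
pick-and-place: 120/139 (slack 19)
packaging: 180/180 (binding)
By complementary slackness, a constraint with positive slack has shadow price 0 → pick-and-place.

pick-and-place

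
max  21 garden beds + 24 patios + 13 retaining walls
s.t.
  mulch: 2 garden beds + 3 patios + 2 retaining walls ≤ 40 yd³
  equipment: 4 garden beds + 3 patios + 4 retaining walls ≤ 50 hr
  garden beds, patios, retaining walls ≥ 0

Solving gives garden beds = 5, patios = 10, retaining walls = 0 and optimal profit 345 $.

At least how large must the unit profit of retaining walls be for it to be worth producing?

21

Both mulch and equipment are binding at x*.
Dual feasibility on the basic columns requires 2·y_mulch + 4·y_equipment = 21, 3·y_mulch + 3·y_equipment = 24.
→ y_mulch = 5.5 and y_equipment = 2.5.
retaining walls enters the basis when its profit ≥ yᵀa₃ = 5.5·2 + 2.5·4 = 21.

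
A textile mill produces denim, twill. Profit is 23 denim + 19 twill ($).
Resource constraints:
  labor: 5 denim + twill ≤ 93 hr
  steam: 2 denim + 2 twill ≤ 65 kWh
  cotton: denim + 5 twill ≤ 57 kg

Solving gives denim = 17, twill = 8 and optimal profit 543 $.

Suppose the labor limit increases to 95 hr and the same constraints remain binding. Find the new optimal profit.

At the optimum: labor uses 93 of 93 (binding); steam uses 50 of 65 (slack = 15); cotton uses 57 of 57 (binding).
By complementary slackness, y = 0 for the non-binding constraint.
The binding rows give the dual system: 5·y_labor + 1·y_cotton = 23 and 1·y_labor + 5·y_cotton = 19.
Solving: y_labor = 4, y_cotton = 3.
Δz = y_labor·Δb = 4 × (2) = 8, so new z* = 543 + 8 = 551.

551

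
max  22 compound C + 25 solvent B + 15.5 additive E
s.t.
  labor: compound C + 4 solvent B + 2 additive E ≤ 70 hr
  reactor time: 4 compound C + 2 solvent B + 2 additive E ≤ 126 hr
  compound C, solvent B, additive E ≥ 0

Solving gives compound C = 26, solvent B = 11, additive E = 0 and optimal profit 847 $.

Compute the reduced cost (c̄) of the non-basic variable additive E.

At the optimum: labor uses 70 of 70 (binding); reactor time uses 126 of 126 (binding).
From A_Bᵀ y = c: 1·y_labor + 4·y_reactor time = 22; 4·y_labor + 2·y_reactor time = 25.
→ y_labor = 4 and y_reactor time = 4.5.
Reduced cost of additive E: c₃ − yᵀa₃ = 15.5 − (4·2 + 4.5·2) = 15.5 − 17 = -1.5.

-1.5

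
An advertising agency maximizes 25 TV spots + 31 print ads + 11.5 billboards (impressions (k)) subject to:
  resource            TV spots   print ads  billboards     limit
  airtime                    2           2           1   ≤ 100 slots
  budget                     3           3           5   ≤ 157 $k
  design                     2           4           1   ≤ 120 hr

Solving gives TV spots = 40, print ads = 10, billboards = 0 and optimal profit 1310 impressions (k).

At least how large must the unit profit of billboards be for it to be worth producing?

Binding: airtime and design. Non-binding: budget (7 unused).
By complementary slackness, y = 0 for the non-binding constraint.
Dual feasibility on the basic columns requires 2·y_airtime + 2·y_design = 25, 2·y_airtime + 4·y_design = 31.
Solving: y_airtime = 9.5, y_design = 3.
billboards enters the basis when its profit ≥ yᵀa₃ = 9.5·1 + 3·1 = 12.5.

12.5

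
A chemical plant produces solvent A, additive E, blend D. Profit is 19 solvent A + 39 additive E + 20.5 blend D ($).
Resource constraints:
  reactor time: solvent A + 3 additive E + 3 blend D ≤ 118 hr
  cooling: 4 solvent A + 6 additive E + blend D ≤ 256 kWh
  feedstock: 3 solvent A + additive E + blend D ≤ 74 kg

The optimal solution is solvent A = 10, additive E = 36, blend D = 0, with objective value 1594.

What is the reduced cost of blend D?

Binding: reactor time and cooling. Non-binding: feedstock (8 unused).
Slack constraints have shadow price 0 (complementary slackness).
From A_Bᵀ y = c: 1·y_reactor time + 4·y_cooling = 19; 3·y_reactor time + 6·y_cooling = 39.
This yields shadow prices y_reactor time = 7, y_cooling = 3.
Reduced cost of blend D: c₃ − yᵀa₃ = 20.5 − (7·3 + 3·1) = 20.5 − 24 = -3.5.

-3.5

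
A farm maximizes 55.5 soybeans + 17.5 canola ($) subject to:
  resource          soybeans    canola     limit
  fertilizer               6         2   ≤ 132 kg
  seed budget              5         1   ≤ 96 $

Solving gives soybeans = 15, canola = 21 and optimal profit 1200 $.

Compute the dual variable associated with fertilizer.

Check each constraint at x*: fertilizer 132/132 (tight); seed budget 96/96 (tight).
The binding rows give the dual system: 6·y_fertilizer + 5·y_seed budget = 55.5 and 2·y_fertilizer + 1·y_seed budget = 17.5.
Solving: y_fertilizer = 8, y_seed budget = 1.5.
Shadow price of fertilizer = 8.

8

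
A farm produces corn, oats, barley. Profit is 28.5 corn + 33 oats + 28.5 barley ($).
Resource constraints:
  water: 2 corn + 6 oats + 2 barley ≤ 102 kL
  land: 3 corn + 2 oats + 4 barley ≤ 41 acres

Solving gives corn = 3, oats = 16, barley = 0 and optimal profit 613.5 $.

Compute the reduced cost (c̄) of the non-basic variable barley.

Both water and land are binding at x*.
Dual feasibility on the basic columns requires 2·y_water + 3·y_land = 28.5, 6·y_water + 2·y_land = 33.
This yields shadow prices y_water = 3, y_land = 7.5.
Reduced cost of barley: c₃ − yᵀa₃ = 28.5 − (3·2 + 7.5·4) = 28.5 − 36 = -7.5.

-7.5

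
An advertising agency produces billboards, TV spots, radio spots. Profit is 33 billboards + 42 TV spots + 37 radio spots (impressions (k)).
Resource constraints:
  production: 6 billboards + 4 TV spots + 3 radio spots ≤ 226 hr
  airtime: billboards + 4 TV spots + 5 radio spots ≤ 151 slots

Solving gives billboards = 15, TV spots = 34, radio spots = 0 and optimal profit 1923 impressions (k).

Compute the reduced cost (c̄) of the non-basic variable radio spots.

Check each constraint at x*: production 226/226 (tight); airtime 151/151 (tight).
The binding rows give the dual system: 6·y_production + 1·y_airtime = 33 and 4·y_production + 4·y_airtime = 42.
→ y_production = 4.5 and y_airtime = 6.
Reduced cost of radio spots: c₃ − yᵀa₃ = 37 − (4.5·3 + 6·5) = 37 − 43.5 = -6.5.

-6.5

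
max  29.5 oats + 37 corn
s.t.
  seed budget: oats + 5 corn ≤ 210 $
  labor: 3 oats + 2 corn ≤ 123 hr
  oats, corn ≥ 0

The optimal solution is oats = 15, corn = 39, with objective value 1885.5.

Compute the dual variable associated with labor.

8.5

Both seed budget and labor are binding at x*.
The binding rows give the dual system: 1·y_seed budget + 3·y_labor = 29.5 and 5·y_seed budget + 2·y_labor = 37.
→ y_seed budget = 4 and y_labor = 8.5.
Shadow price of labor = 8.5.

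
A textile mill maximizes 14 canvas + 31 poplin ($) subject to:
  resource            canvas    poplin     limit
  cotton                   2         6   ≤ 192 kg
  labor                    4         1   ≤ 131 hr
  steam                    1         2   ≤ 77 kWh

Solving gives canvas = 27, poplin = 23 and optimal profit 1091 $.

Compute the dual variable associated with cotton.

5

At the optimum: cotton uses 192 of 192 (binding); labor uses 131 of 131 (binding); steam uses 73 of 77 (slack = 4).
By complementary slackness, y = 0 for the non-binding constraint.
From A_Bᵀ y = c: 2·y_cotton + 4·y_labor = 14; 6·y_cotton + 1·y_labor = 31.
Solving: y_cotton = 5, y_labor = 1.
Shadow price of cotton = 5.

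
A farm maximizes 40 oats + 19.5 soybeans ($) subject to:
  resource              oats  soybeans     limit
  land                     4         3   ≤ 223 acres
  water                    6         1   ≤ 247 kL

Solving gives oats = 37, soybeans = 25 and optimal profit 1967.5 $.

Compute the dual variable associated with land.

5.5

Both land and water are binding at x*.
Dual feasibility on the basic columns requires 4·y_land + 6·y_water = 40, 3·y_land + 1·y_water = 19.5.
This yields shadow prices y_land = 5.5, y_water = 3.
Shadow price of land = 5.5.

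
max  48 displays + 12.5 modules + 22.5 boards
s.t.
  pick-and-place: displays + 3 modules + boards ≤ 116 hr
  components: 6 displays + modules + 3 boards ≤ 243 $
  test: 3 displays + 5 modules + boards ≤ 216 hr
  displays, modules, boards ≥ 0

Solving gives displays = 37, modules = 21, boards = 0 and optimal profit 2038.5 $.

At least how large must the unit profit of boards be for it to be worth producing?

Check each constraint at x*: pick-and-place 100/116 (slack 16); components 243/243 (tight); test 216/216 (tight).
Slack constraints have shadow price 0 (complementary slackness).
Dual feasibility on the basic columns requires 6·y_components + 3·y_test = 48, 1·y_components + 5·y_test = 12.5.
Solving: y_components = 7.5, y_test = 1.
boards enters the basis when its profit ≥ yᵀa₃ = 7.5·3 + 1·1 = 23.5.

23.5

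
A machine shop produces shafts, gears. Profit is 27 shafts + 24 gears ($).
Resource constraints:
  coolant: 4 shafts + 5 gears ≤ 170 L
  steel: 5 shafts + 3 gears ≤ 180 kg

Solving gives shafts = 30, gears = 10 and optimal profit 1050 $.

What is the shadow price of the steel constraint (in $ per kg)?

3

Check each constraint at x*: coolant 170/170 (tight); steel 180/180 (tight).
The binding rows give the dual system: 4·y_coolant + 5·y_steel = 27 and 5·y_coolant + 3·y_steel = 24.
This yields shadow prices y_coolant = 3, y_steel = 3.
Shadow price of steel = 3.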